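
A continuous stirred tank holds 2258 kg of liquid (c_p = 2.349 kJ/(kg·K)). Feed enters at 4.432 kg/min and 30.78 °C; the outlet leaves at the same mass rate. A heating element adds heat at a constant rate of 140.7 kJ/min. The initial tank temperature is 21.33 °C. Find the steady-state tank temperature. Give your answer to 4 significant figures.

Heat balance on the well-mixed liquid: M c_p dT/dt = ṁ c_p (T_in − T) + 140.7.
At steady state dT/dt = 0 ⇒ T_ss = T_in + Q̇/(ṁ c_p) = 30.78 + 140.7/(4.432·2.349) = 44.2949 °C.

44.29 °C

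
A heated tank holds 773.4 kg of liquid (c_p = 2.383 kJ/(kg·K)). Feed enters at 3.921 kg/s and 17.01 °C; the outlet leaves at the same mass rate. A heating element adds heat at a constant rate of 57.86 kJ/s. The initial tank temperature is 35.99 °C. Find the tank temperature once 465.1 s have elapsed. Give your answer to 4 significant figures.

Heat balance on the well-mixed liquid: M c_p dT/dt = ṁ c_p (T_in − T) + 57.86.
τ = M/ṁ = 197.246 s; T_ss = T_in + Q̇/(ṁ c_p) = 17.01 + 57.86/(3.921·2.383) = 23.2024 °C.
This is linear first-order; T(t) = T_ss + (T₀ − T_ss) e^(−t/τ).
T(465.1) = 23.2024 + (12.7876)·e^(−465.1/197.246) = 23.2024 + (12.7876)·0.0946117 = 24.4122 °C.

24.41 °C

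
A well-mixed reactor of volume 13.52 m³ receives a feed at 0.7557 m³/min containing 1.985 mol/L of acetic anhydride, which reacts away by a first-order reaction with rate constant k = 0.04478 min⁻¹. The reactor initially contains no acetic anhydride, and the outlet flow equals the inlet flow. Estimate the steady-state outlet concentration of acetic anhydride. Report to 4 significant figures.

1.102 mol/L

Species balance: V dC/dt = Q C_in − Q C − k V C.
Steady state (dC/dt = 0): C_ss = Q C_in/(Q + kV) = C_in/(1 + kV/Q).
C_ss = 0.7557·1.985/(0.7557 + 0.04478·13.52) = 1.50006/1.36113 = 1.10208 mol/L.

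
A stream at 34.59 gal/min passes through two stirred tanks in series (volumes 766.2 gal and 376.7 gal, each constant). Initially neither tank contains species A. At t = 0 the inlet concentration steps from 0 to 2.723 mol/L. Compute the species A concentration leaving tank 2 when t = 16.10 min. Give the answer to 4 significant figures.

Species balance on tank i: dCᵢ/dt = (Cᵢ₋₁ − Cᵢ)/τᵢ with τᵢ = Vᵢ/Q.
τ₁ = 766.2/34.59 = 22.1509 min; τ₂ = 376.7/34.59 = 10.8904 min.
Solving the cascade with C₁(0)=C₂(0)=0 gives C₂(t) = C_in[1 − (τ₁ e^(−t/τ₁) − τ₂ e^(−t/τ₂))/(τ₁ − τ₂)].
At t = 16.10: e^(−t/τ₁) = 0.483438, e^(−t/τ₂) = 0.228011.
C₂ = 2.723·[1 − (22.1509·0.483438 − 10.8904·0.228011)/(11.2605)] = 2.723·0.269529 = 0.733928 mol/L.

0.7339 mol/L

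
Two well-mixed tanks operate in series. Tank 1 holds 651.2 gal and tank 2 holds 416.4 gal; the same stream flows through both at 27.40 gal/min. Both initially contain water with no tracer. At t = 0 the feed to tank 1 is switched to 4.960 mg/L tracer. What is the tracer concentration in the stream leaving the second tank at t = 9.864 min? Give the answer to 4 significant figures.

Each tank obeys Vᵢ dCᵢ/dt = Q(Cᵢ₋₁ − Cᵢ), so τᵢ = Vᵢ/Q.
τ₁ = 651.2/27.40 = 23.7664 min; τ₂ = 416.4/27.40 = 15.1971 min.
Tank 1: C₁ = C_in(1 − e^(−t/τ₁)). Tank 2 (τ₁ ≠ τ₂): C₂ = C_in[1 − (τ₁ e^(−t/τ₁) − τ₂ e^(−t/τ₂))/(τ₁ − τ₂)].
At t = 9.864: e^(−t/τ₁) = 0.660314, e^(−t/τ₂) = 0.522530.
C₂ = 4.960·[1 − (23.7664·0.660314 − 15.1971·0.522530)/(8.56934)] = 4.960·0.0953364 = 0.472869 mg/L.

0.4729 mg/L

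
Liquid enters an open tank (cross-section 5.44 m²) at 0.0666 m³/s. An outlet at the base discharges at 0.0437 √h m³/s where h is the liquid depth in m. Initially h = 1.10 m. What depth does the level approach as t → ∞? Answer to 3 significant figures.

Level balance: A dh/dt = 0.0666 − 0.0437 √h. Setting dh/dt = 0:
Q_in = 0.0437 √h_ss ⇒ √h_ss = 0.0666/0.0437 = 1.5240.
h_ss = 1.5240² = 2.3227 m. (Since h₀ = 1.10 m < h_ss, the level will rise toward this value.)

2.32 m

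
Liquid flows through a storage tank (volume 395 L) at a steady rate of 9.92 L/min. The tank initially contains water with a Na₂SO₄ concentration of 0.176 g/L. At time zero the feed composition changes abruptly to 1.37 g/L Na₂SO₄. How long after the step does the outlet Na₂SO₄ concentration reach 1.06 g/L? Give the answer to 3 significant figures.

53.7 min

Species balance: V dC/dt = Q(C_in − C) ⇒ τ = V/Q = 39.819 min.
C(t) = C_in + (C₀ − C_in) e^(−t/τ). Set C = 1.06 and solve for t:
e^(−t/τ) = (C − C_in)/(C₀ − C_in) = (1.06 − 1.37)/(0.176 − 1.37) = 0.25963
t = −τ ln(…) = 39.819 × 1.3485 = 53.695 min.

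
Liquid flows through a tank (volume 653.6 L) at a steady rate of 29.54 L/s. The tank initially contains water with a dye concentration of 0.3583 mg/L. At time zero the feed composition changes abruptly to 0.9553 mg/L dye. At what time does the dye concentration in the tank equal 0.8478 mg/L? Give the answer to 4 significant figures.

Species balance: V dC/dt = Q(C_in − C) ⇒ τ = V/Q = 22.1259 s.
C(t) = C_in + (C₀ − C_in) e^(−t/τ). Set C = 0.8478 and solve for t:
e^(−t/τ) = (C − C_in)/(C₀ − C_in) = (0.8478 − 0.9553)/(0.3583 − 0.9553) = 0.180067
t = −τ ln(…) = 22.1259 × 1.71443 = 37.9333 s.

37.93 s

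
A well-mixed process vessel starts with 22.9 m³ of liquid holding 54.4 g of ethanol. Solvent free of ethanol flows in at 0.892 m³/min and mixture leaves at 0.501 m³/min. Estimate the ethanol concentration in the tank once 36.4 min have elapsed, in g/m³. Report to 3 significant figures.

0.789 g/m³

Let m(t) be the amount of ethanol. Volume: V(t) = V₀ + (Q_in − Q_out) t = 22.9 + 0.39100 t; V(36.4) = 37.132 m³.
Species balance (pure solvent in): dm/dt = −Q_out · m/V(t).
dm/m = −Q_out dt/(V₀ + 0.39100 t); integrating gives ln(m/m₀) = −(Q_out/(Q_in−Q_out)) ln(V/V₀).
m = m₀ (V₀/V)^(Q_out/(Q_in−Q_out)) = 54.4 × (22.9/37.132)^(1.2813) = 29.284 g.
C = m/V = 29.284/37.132 = 0.78863 g/m³.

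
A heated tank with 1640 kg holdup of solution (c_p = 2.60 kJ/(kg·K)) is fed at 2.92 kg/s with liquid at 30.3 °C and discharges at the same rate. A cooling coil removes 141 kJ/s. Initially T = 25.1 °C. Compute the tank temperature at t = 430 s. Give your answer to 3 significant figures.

M c_p dT/dt = ṁ c_p (T_in − T) − Q̇.
Rearrange: dT/dt = (T_ss − T)/τ with τ = M/ṁ = 561.64 s and T_ss = T_in − Q̇/(ṁ c_p) = 11.728 °C.
This is linear first-order; T(t) = T_ss + (T₀ − T_ss) e^(−t/τ).
T(430) = 11.728 + (13.372)·e^(−430/561.64) = 11.728 + (13.372)·0.46505 = 17.947 °C.

17.9 °C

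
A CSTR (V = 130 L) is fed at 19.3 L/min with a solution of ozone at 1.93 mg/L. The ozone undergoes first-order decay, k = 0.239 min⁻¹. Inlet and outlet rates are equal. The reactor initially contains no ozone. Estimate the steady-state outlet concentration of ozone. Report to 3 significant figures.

0.740 mg/L

Accumulation = in − out − consumed: V dC/dt = Q C_in − Q C − k V C.
Steady state (dC/dt = 0): C_ss = Q C_in/(Q + kV) = C_in/(1 + kV/Q).
C_ss = 19.3·1.93/(19.3 + 0.239·130) = 37.249/50.370 = 0.73951 mg/L.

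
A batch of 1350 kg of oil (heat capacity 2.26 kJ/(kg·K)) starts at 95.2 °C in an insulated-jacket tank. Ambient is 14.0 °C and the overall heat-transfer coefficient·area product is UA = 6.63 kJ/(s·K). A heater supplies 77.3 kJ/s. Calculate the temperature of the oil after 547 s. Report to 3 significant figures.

Lumped-capacitance energy balance: M c_p dT/dt = UA(T_amb − T) + Q̇.
dT/dt = (T_ss − T)/τ with T_ss = T_amb + Q̇/UA = 14.0 + 77.3/6.63 = 25.659 °C, τ = M c_p/UA = 1350·2.26/6.63 = 460.18 s.
T approaches T_ss exponentially: T(t) = T_ss + (T₀ − T_ss) e^(−t/τ).
T(547) = 25.659 + (69.541)·0.30463 = 46.843 °C.

46.8 °C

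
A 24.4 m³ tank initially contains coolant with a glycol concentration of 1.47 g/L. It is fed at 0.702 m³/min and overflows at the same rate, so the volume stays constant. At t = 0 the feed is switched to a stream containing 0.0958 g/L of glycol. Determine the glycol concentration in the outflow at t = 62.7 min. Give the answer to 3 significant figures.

0.322 g/L

Unsteady species balance (constant V, well mixed): V dC/dt = Q(C_in − C).
Rewrite as dC/dt + C/τ = C_in/τ, τ = V/Q = 34.758 min.
Solution: C(t) = C_in + (C₀ − C_in) e^(−t/τ).
C(62.7) = 0.0958 + (1.47 − 0.0958)·e^(−62.7/34.758) = 0.0958 + (1.3742)·0.16465 = 0.32207 g/L.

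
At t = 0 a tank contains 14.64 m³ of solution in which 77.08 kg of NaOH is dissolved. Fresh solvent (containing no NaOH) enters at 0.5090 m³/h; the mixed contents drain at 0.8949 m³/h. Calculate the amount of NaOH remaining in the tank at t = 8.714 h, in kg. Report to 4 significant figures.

Let m(t) be the amount of NaOH. Volume: V(t) = V₀ + (Q_in − Q_out) t = 14.64 − 0.385900 t; V(8.714) = 11.2773 m³.
Species balance (pure solvent in): dm/dt = −Q_out · m/V(t).
Separate: dm/m = −Q_out dt/V(t) ⇒ ln(m/m₀) = −(Q_out/(Q_in−Q_out)) ln(V/V₀).
m = m₀ (V₀/V)^(Q_out/(Q_in−Q_out)) = 77.08 × (14.64/11.2773)^(-2.31899) = 42.0836 kg.

42.08 kg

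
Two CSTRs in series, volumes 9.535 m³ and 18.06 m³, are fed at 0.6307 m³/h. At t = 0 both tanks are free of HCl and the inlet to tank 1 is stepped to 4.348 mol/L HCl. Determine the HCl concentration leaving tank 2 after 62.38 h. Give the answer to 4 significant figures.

Each tank obeys Vᵢ dCᵢ/dt = Q(Cᵢ₋₁ − Cᵢ), so τᵢ = Vᵢ/Q.
τ₁ = 9.535/0.6307 = 15.1181 h; τ₂ = 18.06/0.6307 = 28.6349 h.
Solving the cascade with C₁(0)=C₂(0)=0 gives C₂(t) = C_in[1 − (τ₁ e^(−t/τ₁) − τ₂ e^(−t/τ₂))/(τ₁ − τ₂)].
At t = 62.38: e^(−t/τ₁) = 0.0161445, e^(−t/τ₂) = 0.113215.
C₂ = 4.348·[1 − (15.1181·0.0161445 − 28.6349·0.113215)/(-13.5167)] = 4.348·0.778214 = 3.38367 mol/L.

3.384 mol/L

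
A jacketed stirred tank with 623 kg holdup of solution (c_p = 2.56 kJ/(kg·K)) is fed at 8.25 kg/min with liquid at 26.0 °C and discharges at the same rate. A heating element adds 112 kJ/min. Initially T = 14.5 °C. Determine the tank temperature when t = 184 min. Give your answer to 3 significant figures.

29.8 °C

Heat balance on the well-mixed liquid: M c_p dT/dt = ṁ c_p (T_in − T) + 112.
τ = M/ṁ = 75.515 min; T_ss = T_in + Q̇/(ṁ c_p) = 26.0 + 112/(8.25·2.56) = 31.303 °C.
T approaches T_ss exponentially: T(t) = T_ss + (T₀ − T_ss) e^(−t/τ).
T(184) = 31.303 + (-16.803)·e^(−184/75.515) = 31.303 + (-16.803)·0.087458 = 29.833 °C.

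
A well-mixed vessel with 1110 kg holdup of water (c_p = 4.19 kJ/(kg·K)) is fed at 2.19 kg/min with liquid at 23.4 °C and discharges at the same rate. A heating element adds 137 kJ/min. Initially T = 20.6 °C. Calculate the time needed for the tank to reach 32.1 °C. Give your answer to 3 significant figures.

Heat balance on the well-mixed liquid: M c_p dT/dt = ṁ c_p (T_in − T) + 137.
τ = M/ṁ = 506.85 min; T_ss = T_in + Q̇/(ṁ c_p) = 38.330 °C.
T(t) = T_ss + (T₀ − T_ss) e^(−t/τ). Set T = 32.1:
e^(−t/τ) = (32.1 − 38.330)/(20.6 − 38.330) = 0.35139
t = −506.85 · ln(0.35139) = 530.10 min.

530 min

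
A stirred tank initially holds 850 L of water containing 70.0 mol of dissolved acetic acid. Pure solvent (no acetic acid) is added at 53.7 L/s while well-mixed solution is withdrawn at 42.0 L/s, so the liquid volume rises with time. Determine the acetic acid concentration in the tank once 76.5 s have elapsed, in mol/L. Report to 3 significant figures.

Total volume: dV/dt = Q_in − Q_out = 11.700 L/s, so V(t) = 850 + 11.700 t and V(76.5) = 1745.1 L.
Species balance (pure solvent in): dm/dt = −Q_out · m/V(t).
Separate: dm/m = −Q_out dt/V(t) ⇒ ln(m/m₀) = −(Q_out/(Q_in−Q_out)) ln(V/V₀).
m = m₀ (V₀/V)^(Q_out/(Q_in−Q_out)) = 70.0 × (850/1745.1)^(3.5897) = 5.2930 mol.
C = m/V = 5.2930/1745.1 = 0.0030332 mol/L.

0.00303 mol/L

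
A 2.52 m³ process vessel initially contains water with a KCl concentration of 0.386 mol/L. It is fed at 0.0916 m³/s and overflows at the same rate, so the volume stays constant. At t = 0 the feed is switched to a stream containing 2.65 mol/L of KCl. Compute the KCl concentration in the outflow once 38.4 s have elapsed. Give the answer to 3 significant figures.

Accumulation = in − out for the solute gives V dC/dt = Q(C_in − C).
So dC/dt = (C_in − C)/τ with τ = V/Q = 2.52/0.0916 = 27.511 s.
This is linear first-order; C(t) = C_in + (C₀ − C_in) e^(−t/τ).
C(38.4) = 2.65 + (0.386 − 2.65)·e^(−38.4/27.511) = 2.65 + (-2.2640)·0.24763 = 2.0894 mol/L.

2.09 mol/L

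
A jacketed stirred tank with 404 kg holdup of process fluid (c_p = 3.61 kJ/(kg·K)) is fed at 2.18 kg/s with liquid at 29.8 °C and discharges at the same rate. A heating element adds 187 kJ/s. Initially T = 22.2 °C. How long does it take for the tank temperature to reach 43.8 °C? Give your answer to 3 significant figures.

216 s

Energy balance: M c_p dT/dt = ṁ c_p (T_in − T) + 187.
τ = M/ṁ = 185.32 s; T_ss = T_in + Q̇/(ṁ c_p) = 53.562 °C.
T(t) = T_ss + (T₀ − T_ss) e^(−t/τ). Set T = 43.8:
e^(−t/τ) = (43.8 − 53.562)/(22.2 − 53.562) = 0.31126
t = −185.32 · ln(0.31126) = 216.29 s.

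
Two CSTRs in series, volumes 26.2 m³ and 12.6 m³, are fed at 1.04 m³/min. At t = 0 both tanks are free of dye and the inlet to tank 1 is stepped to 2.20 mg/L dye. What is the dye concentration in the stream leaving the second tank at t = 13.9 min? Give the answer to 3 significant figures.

0.406 mg/L

Each tank obeys Vᵢ dCᵢ/dt = Q(Cᵢ₋₁ − Cᵢ), so τᵢ = Vᵢ/Q.
τ₁ = 26.2/1.04 = 25.192 min; τ₂ = 12.6/1.04 = 12.115 min.
Solving the cascade with C₁(0)=C₂(0)=0 gives C₂(t) = C_in[1 − (τ₁ e^(−t/τ₁) − τ₂ e^(−t/τ₂))/(τ₁ − τ₂)].
At t = 13.9: e^(−t/τ₁) = 0.57594, e^(−t/τ₂) = 0.31749.
C₂ = 2.20·[1 − (25.192·0.57594 − 12.115·0.31749)/(13.077)] = 2.20·0.18462 = 0.40616 mg/L.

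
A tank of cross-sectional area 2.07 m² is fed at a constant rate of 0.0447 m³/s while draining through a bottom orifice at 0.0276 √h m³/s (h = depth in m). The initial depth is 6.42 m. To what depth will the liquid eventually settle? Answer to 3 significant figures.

2.62 m

A dh/dt = Q_in − 0.0276 √h. Steady state requires inflow = outflow:
Q_in = 0.0276 √h_ss ⇒ √h_ss = 0.0447/0.0276 = 1.6196.
h_ss = 1.6196² = 2.6230 m. (Since h₀ = 6.42 m > h_ss, the level will fall toward this value.)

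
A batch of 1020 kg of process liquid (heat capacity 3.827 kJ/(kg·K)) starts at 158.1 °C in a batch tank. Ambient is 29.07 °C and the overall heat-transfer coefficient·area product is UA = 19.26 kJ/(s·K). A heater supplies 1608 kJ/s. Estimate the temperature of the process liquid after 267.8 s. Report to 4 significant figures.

Lumped-capacitance energy balance: M c_p dT/dt = UA(T_amb − T) + Q̇.
dT/dt = (T_ss − T)/τ with T_ss = T_amb + Q̇/UA = 29.07 + 1608/19.26 = 112.559 °C, τ = M c_p/UA = 1020·3.827/19.26 = 202.676 s.
Solution: T(t) = T_ss + (T₀ − T_ss) e^(−t/τ).
T(267.8) = 112.559 + (45.5409)·0.266783 = 124.709 °C.

124.7 °C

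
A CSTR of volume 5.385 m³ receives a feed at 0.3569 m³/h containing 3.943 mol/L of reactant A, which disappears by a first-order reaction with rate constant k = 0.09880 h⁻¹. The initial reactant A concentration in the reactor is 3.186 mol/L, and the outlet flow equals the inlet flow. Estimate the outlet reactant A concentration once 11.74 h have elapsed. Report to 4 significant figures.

Accumulation = in − out − consumed: V dC/dt = Q C_in − Q C − k V C.
dC/dt = (Q/V) C_in − (Q/V + k) C; effective rate a = Q/V + k = 0.0662767 + 0.09880 = 0.165077 h⁻¹.
C_ss = Q C_in/(Q + kV) = 1.58308 mol/L; C(t) = C_ss + (C₀ − C_ss) e^(−a t).
C(11.74) = 1.58308 + (1.60292)·e^(−0.165077·11.74) = 1.58308 + (1.60292)·0.143992 = 1.81388 mol/L.

1.814 mol/L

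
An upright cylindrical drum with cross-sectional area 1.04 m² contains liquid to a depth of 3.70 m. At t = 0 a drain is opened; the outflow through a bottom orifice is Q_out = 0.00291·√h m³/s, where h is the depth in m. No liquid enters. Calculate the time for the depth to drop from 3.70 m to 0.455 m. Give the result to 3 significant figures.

With no inflow, A dh/dt = −0.00291 √h.
Separate and integrate: 2(√h − √h₀) = −(0.00291/A) t.
t = 2A(√h₀ − √h)/0.00291 = 2·1.04·(√3.70 − √0.455)/0.00291
  = 2.0800 × (1.9235 − 0.67454) / 0.00291 = 892.76 s.

893 s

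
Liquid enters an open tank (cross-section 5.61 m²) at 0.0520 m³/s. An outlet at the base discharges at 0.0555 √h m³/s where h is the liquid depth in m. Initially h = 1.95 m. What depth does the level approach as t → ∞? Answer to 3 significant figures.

0.878 m

A dh/dt = Q_in − 0.0555 √h. Steady state requires inflow = outflow:
Q_in = 0.0555 √h_ss ⇒ √h_ss = 0.0520/0.0555 = 0.93694.
h_ss = 0.93694² = 0.87785 m. (Since h₀ = 1.95 m > h_ss, the level will fall toward this value.)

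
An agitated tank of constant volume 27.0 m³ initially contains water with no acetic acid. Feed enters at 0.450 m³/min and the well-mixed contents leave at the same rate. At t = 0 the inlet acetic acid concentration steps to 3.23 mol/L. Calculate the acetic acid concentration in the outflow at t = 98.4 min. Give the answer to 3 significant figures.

Species balance on the tank: V dC/dt = Q(C_in − C).
So dC/dt = (C_in − C)/τ with τ = V/Q = 27.0/0.450 = 60.000 min.
Solution: C(t) = C_in + (C₀ − C_in) e^(−t/τ).
C(98.4) = 3.23 + (0 − 3.23)·e^(−98.4/60.000) = 3.23 + (-3.2300)·0.19398 = 2.6034 mol/L.

2.60 mol/L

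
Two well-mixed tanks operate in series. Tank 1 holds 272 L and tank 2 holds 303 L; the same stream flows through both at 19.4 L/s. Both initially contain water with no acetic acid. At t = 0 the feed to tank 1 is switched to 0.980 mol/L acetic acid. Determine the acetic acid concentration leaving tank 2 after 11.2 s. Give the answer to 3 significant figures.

0.172 mol/L

Species balance on tank i: dCᵢ/dt = (Cᵢ₋₁ − Cᵢ)/τᵢ with τᵢ = Vᵢ/Q.
τ₁ = 272/19.4 = 14.021 s; τ₂ = 303/19.4 = 15.619 s.
Solving the cascade with C₁(0)=C₂(0)=0 gives C₂(t) = C_in[1 − (τ₁ e^(−t/τ₁) − τ₂ e^(−t/τ₂))/(τ₁ − τ₂)].
At t = 11.2: e^(−t/τ₁) = 0.44986, e^(−t/τ₂) = 0.48817.
C₂ = 0.980·[1 − (14.021·0.44986 − 15.619·0.48817)/(-1.5979)] = 0.980·0.17569 = 0.17218 mol/L.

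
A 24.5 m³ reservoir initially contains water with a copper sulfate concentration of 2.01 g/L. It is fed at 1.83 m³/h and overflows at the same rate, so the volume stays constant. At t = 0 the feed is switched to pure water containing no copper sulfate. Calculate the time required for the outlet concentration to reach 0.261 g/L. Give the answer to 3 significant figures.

Species balance: V dC/dt = Q(C_in − C) ⇒ τ = V/Q = 13.388 h.
C(t) = C_in + (C₀ − C_in) e^(−t/τ). Set C = 0.261 and solve for t:
e^(−t/τ) = (C − C_in)/(C₀ − C_in) = (0.261 − 0)/(2.01 − 0) = 0.12985
t = −τ ln(…) = 13.388 × 2.0414 = 27.330 h.

27.3 h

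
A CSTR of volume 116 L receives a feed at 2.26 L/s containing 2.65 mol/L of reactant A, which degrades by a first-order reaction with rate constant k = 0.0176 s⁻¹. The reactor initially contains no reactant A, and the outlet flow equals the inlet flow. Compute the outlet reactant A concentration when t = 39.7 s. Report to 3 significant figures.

V dC/dt = Q(C_in − C) − k V C.
This is linear with rate a = Q/V + k = 0.037083 s⁻¹.
C_ss = Q C_in/(Q + kV) = 1.3923 mol/L; C(t) = C_ss + (C₀ − C_ss) e^(−a t).
C(39.7) = 1.3923 + (-1.3923)·e^(−0.037083·39.7) = 1.3923 + (-1.3923)·0.22942 = 1.0729 mol/L.

1.07 mol/L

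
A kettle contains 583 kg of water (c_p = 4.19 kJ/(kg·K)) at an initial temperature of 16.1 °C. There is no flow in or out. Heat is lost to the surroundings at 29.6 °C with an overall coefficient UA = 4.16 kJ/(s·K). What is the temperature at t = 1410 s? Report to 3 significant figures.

28.4 °C

M c_p dT/dt = −UA(T − T_amb).
dT/dt = (T_ss − T)/τ with T_ss = T_amb = 29.600 °C, τ = M c_p/UA = 583·4.19/4.16 = 587.20 s.
This is linear first-order; T(t) = T_ss + (T₀ − T_ss) e^(−t/τ).
T(1410) = 29.600 + (-13.500)·0.090608 = 28.377 °C.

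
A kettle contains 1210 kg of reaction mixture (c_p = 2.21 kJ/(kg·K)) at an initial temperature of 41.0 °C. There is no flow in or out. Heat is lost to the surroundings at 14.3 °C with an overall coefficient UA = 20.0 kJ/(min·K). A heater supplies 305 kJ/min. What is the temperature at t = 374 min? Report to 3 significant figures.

30.2 °C

Heat balance on the well-mixed liquid: M c_p dT/dt = −UA(T − T_amb) + Q̇.
dT/dt = (T_ss − T)/τ with T_ss = T_amb + Q̇/UA = 14.3 + 305/20.0 = 29.550 °C, τ = M c_p/UA = 1210·2.21/20.0 = 133.70 min.
This is linear first-order; T(t) = T_ss + (T₀ − T_ss) e^(−t/τ).
T(374) = 29.550 + (11.450)·0.060980 = 30.248 °C.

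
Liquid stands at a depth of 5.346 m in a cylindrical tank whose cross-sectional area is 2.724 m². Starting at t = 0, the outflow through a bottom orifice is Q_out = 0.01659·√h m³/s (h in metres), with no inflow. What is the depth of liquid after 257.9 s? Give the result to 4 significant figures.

A dh/dt = −Q_out = −0.01659 √h.
Separate and integrate: 2(√h − √h₀) = −(0.01659/A) t.
√h = √5.346 − 0.01659·257.9/(2·2.724) = 2.31214 − 0.785345 = 1.52680.
h = 1.52680² = 2.33111 m.

2.331 m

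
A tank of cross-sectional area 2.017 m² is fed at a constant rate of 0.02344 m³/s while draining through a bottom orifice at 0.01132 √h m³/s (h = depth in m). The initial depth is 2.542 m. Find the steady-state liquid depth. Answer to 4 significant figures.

Accumulation of liquid (constant cross-section A): A dh/dt = Q_in − 0.01132 √h. At steady state dh/dt = 0:
Q_in = 0.01132 √h_ss ⇒ √h_ss = 0.02344/0.01132 = 2.07067.
h_ss = 2.07067² = 4.28768 m. (Since h₀ = 2.542 m < h_ss, the level will rise toward this value.)

4.288 m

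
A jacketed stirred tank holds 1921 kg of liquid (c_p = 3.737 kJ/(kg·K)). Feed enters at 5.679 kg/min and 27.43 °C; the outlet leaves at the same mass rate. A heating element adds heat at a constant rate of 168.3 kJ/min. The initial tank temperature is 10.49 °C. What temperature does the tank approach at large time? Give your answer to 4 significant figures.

M c_p dT/dt = ṁ c_p (T_in − T) + Q̇.
At steady state dT/dt = 0 ⇒ T_ss = T_in + Q̇/(ṁ c_p) = 27.43 + 168.3/(5.679·3.737) = 35.3603 °C.

35.36 °C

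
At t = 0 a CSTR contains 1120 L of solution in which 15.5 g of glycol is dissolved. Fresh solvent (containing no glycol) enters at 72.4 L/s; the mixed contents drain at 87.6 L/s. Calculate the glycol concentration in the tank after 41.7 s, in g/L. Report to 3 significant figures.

0.000260 g/L

Total volume: dV/dt = Q_in − Q_out = -15.200 L/s, so V(t) = 1120 − 15.200 t and V(41.7) = 486.16 L.
Solute balance: dm/dt = 0 − Q_out C = −Q_out m/V(t).
Separate: dm/m = −Q_out dt/V(t) ⇒ ln(m/m₀) = −(Q_out/(Q_in−Q_out)) ln(V/V₀).
m = m₀ (V₀/V)^(Q_out/(Q_in−Q_out)) = 15.5 × (1120/486.16)^(-5.7632) = 0.12634 g.
C = m/V = 0.12634/486.16 = 0.00025987 g/L.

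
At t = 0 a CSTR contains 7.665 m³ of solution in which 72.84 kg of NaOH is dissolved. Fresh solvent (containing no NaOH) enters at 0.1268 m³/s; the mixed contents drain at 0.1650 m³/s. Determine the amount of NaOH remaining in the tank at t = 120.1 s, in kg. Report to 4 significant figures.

1.414 kg

Total volume: dV/dt = Q_in − Q_out = -0.0382000 m³/s, so V(t) = 7.665 − 0.0382000 t and V(120.1) = 3.07718 m³.
Solute balance: dm/dt = 0 − Q_out C = −Q_out m/V(t).
dm/m = −Q_out dt/(V₀ − 0.0382000 t); integrating gives ln(m/m₀) = −(Q_out/(Q_in−Q_out)) ln(V/V₀).
m = m₀ (V₀/V)^(Q_out/(Q_in−Q_out)) = 72.84 × (7.665/3.07718)^(-4.31937) = 1.41367 kg.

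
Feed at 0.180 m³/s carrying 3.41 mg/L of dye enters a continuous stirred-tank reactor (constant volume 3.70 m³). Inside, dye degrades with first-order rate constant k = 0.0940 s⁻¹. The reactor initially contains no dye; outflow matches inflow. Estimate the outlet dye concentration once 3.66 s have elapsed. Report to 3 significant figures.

V dC/dt = Q(C_in − C) − k V C.
dC/dt = (Q/V) C_in − (Q/V + k) C; effective rate a = Q/V + k = 0.048649 + 0.0940 = 0.14265 s⁻¹.
C_ss = Q C_in/(Q + kV) = 1.1629 mg/L; C(t) = C_ss + (C₀ − C_ss) e^(−a t).
C(3.66) = 1.1629 + (-1.1629)·e^(−0.14265·3.66) = 1.1629 + (-1.1629)·0.59328 = 0.47299 mg/L.

0.473 mg/L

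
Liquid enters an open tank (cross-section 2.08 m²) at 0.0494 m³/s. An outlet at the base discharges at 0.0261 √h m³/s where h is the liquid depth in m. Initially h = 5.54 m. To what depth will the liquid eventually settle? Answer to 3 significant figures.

A dh/dt = Q_in − 0.0261 √h. Steady state requires inflow = outflow:
Q_in = 0.0261 √h_ss ⇒ √h_ss = 0.0494/0.0261 = 1.8927.
h_ss = 1.8927² = 3.5824 m. (Since h₀ = 5.54 m > h_ss, the level will fall toward this value.)

3.58 m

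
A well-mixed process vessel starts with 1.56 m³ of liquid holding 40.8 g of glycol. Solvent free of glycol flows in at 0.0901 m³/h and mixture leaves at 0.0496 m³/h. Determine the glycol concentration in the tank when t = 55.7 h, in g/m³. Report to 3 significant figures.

Total volume: dV/dt = Q_in − Q_out = 0.040500 m³/h, so V(t) = 1.56 + 0.040500 t and V(55.7) = 3.8159 m³.
Solute balance: dm/dt = 0 − Q_out C = −Q_out m/V(t).
Separate: dm/m = −Q_out dt/V(t) ⇒ ln(m/m₀) = −(Q_out/(Q_in−Q_out)) ln(V/V₀).
m = m₀ (V₀/V)^(Q_out/(Q_in−Q_out)) = 40.8 × (1.56/3.8159)^(1.2247) = 13.643 g.
C = m/V = 13.643/3.8159 = 3.5753 g/m³.

3.58 g/m³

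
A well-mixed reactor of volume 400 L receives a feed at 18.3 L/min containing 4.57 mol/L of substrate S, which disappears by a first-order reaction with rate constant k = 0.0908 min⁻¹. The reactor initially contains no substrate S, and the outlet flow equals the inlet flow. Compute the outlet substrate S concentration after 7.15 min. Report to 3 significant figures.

0.954 mol/L

V dC/dt = Q(C_in − C) − k V C.
This is linear with rate a = Q/V + k = 0.13655 min⁻¹.
C_ss = Q C_in/(Q + kV) = 1.5311 mol/L; C(t) = C_ss + (C₀ − C_ss) e^(−a t).
C(7.15) = 1.5311 + (-1.5311)·e^(−0.13655·7.15) = 1.5311 + (-1.5311)·0.37669 = 0.95438 mol/L.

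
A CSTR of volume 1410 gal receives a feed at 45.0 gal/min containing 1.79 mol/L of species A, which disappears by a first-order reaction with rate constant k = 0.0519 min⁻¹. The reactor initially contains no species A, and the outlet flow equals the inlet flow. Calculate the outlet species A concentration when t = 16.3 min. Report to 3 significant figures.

0.508 mol/L

Species balance: V dC/dt = Q C_in − Q C − k V C.
dC/dt = (Q/V) C_in − (Q/V + k) C; effective rate a = Q/V + k = 0.031915 + 0.0519 = 0.083815 min⁻¹.
C_ss = Q C_in/(Q + kV) = 0.68159 mol/L; C(t) = C_ss + (C₀ − C_ss) e^(−a t).
C(16.3) = 0.68159 + (-0.68159)·e^(−0.083815·16.3) = 0.68159 + (-0.68159)·0.25508 = 0.50773 mol/L.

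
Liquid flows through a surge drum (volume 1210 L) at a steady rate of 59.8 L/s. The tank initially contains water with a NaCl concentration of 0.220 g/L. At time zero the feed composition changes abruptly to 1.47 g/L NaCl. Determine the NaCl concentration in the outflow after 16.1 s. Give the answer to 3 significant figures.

0.906 g/L

Species balance on the tank: V dC/dt = Q(C_in − C).
Rewrite as dC/dt + C/τ = C_in/τ, τ = V/Q = 20.234 s.
C approaches C_in exponentially: C(t) = C_in + (C₀ − C_in) e^(−t/τ).
C(16.1) = 1.47 + (0.220 − 1.47)·e^(−16.1/20.234) = 1.47 + (-1.2500)·0.45127 = 0.90591 g/L.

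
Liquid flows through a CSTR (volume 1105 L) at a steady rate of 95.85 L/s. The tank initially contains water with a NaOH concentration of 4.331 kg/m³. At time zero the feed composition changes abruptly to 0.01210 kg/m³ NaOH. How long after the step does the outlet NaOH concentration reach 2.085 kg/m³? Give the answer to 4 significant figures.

Mass balance on the solute (V constant): V dC/dt = Q(C_in − C), so τ = V/Q = 11.5284 s.
C(t) = C_in + (C₀ − C_in) e^(−t/τ). Set C = 2.085 and solve for t:
e^(−t/τ) = (C − C_in)/(C₀ − C_in) = (2.085 − 0.01210)/(4.331 − 0.01210) = 0.479960
t = −τ ln(…) = 11.5284 × 0.734052 = 8.46247 s.

8.462 s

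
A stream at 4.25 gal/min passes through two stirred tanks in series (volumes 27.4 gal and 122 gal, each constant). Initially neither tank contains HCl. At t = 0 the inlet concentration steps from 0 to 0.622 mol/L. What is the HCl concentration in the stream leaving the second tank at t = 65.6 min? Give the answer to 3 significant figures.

Species balance on tank i: dCᵢ/dt = (Cᵢ₋₁ − Cᵢ)/τᵢ with τᵢ = Vᵢ/Q.
τ₁ = 27.4/4.25 = 6.4471 min; τ₂ = 122/4.25 = 28.706 min.
Solving the cascade with C₁(0)=C₂(0)=0 gives C₂(t) = C_in[1 − (τ₁ e^(−t/τ₁) − τ₂ e^(−t/τ₂))/(τ₁ − τ₂)].
At t = 65.6: e^(−t/τ₁) = 3.8104e-05, e^(−t/τ₂) = 0.10175.
C₂ = 0.622·[1 − (6.4471·3.8104e-05 − 28.706·0.10175)/(-22.259)] = 0.622·0.86879 = 0.54039 mol/L.

0.540 mol/L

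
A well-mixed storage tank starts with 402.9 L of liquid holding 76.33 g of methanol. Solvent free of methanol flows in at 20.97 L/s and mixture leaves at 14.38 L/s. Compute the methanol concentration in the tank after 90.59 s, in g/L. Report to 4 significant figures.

0.01050 g/L

Total volume: dV/dt = Q_in − Q_out = 6.59000 L/s, so V(t) = 402.9 + 6.59000 t and V(90.59) = 999.888 L.
Solute balance: dm/dt = 0 − Q_out C = −Q_out m/V(t).
dm/m = −Q_out dt/(V₀ + 6.59000 t); integrating gives ln(m/m₀) = −(Q_out/(Q_in−Q_out)) ln(V/V₀).
m = m₀ (V₀/V)^(Q_out/(Q_in−Q_out)) = 76.33 × (402.9/999.888)^(2.18209) = 10.5028 g.
C = m/V = 10.5028/999.888 = 0.0105040 g/L.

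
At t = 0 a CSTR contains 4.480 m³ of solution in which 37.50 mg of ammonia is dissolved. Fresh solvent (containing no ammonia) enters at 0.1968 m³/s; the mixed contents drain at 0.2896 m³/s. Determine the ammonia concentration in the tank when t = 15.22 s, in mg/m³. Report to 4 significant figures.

Let m(t) be the amount of ammonia. Volume: V(t) = V₀ + (Q_in − Q_out) t = 4.480 − 0.0928000 t; V(15.22) = 3.06758 m³.
Solute balance: dm/dt = 0 − Q_out C = −Q_out m/V(t).
Separate: dm/m = −Q_out dt/V(t) ⇒ ln(m/m₀) = −(Q_out/(Q_in−Q_out)) ln(V/V₀).
m = m₀ (V₀/V)^(Q_out/(Q_in−Q_out)) = 37.50 × (4.480/3.06758)^(-3.12069) = 11.5010 mg.
C = m/V = 11.5010/3.06758 = 3.74920 mg/m³.

3.749 mg/m³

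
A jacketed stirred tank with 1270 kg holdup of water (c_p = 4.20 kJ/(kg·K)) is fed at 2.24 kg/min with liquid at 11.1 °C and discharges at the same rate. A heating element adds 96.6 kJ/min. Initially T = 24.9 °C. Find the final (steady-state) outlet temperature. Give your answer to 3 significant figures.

21.4 °C

M c_p dT/dt = ṁ c_p (T_in − T) + Q̇.
At steady state dT/dt = 0 ⇒ T_ss = T_in + Q̇/(ṁ c_p) = 11.1 + 96.6/(2.24·4.20) = 21.368 °C.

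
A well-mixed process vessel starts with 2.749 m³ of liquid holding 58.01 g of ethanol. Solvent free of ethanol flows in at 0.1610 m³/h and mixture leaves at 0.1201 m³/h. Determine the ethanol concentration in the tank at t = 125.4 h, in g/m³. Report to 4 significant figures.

0.3345 g/m³

Total volume: dV/dt = Q_in − Q_out = 0.0409000 m³/h, so V(t) = 2.749 + 0.0409000 t and V(125.4) = 7.87786 m³.
Species balance (pure solvent in): dm/dt = −Q_out · m/V(t).
Separate: dm/m = −Q_out dt/V(t) ⇒ ln(m/m₀) = −(Q_out/(Q_in−Q_out)) ln(V/V₀).
m = m₀ (V₀/V)^(Q_out/(Q_in−Q_out)) = 58.01 × (2.749/7.87786)^(2.93643) = 2.63553 g.
C = m/V = 2.63553/7.87786 = 0.334549 g/m³.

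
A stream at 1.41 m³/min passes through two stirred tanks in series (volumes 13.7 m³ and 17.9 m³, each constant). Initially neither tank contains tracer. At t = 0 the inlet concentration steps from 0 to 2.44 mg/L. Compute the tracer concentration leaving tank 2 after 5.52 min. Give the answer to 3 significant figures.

0.217 mg/L

Species balance on tank i: dCᵢ/dt = (Cᵢ₋₁ − Cᵢ)/τᵢ with τᵢ = Vᵢ/Q.
τ₁ = 13.7/1.41 = 9.7163 min; τ₂ = 17.9/1.41 = 12.695 min.
Solving the cascade with C₁(0)=C₂(0)=0 gives C₂(t) = C_in[1 − (τ₁ e^(−t/τ₁) − τ₂ e^(−t/τ₂))/(τ₁ − τ₂)].
At t = 5.52: e^(−t/τ₁) = 0.56659, e^(−t/τ₂) = 0.64738.
C₂ = 2.44·[1 − (9.7163·0.56659 − 12.695·0.64738)/(-2.9787)] = 2.44·0.089078 = 0.21735 mg/L.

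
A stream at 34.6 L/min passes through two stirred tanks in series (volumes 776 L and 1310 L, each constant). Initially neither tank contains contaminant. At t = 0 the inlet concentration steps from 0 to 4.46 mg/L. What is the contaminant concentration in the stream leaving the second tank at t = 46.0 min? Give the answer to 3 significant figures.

2.05 mg/L

Species balance on tank i: dCᵢ/dt = (Cᵢ₋₁ − Cᵢ)/τᵢ with τᵢ = Vᵢ/Q.
τ₁ = 776/34.6 = 22.428 min; τ₂ = 1310/34.6 = 37.861 min.
Tank 1: C₁ = C_in(1 − e^(−t/τ₁)). Tank 2 (τ₁ ≠ τ₂): C₂ = C_in[1 − (τ₁ e^(−t/τ₁) − τ₂ e^(−t/τ₂))/(τ₁ − τ₂)].
At t = 46.0: e^(−t/τ₁) = 0.12860, e^(−t/τ₂) = 0.29672.
C₂ = 4.46·[1 − (22.428·0.12860 − 37.861·0.29672)/(-15.434)] = 4.46·0.45897 = 2.0470 mg/L.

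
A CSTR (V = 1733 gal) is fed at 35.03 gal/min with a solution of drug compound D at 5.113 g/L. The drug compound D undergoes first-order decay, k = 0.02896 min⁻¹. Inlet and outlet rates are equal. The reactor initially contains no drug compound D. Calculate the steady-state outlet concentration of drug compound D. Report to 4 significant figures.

2.102 g/L

Accumulation = in − out − consumed: V dC/dt = Q C_in − Q C − k V C.
At steady state: 0 = Q C_in − (Q + kV) C_ss, so C_ss = Q C_in/(Q + kV).
C_ss = 35.03·5.113/(35.03 + 0.02896·1733) = 179.108/85.2177 = 2.10178 g/L.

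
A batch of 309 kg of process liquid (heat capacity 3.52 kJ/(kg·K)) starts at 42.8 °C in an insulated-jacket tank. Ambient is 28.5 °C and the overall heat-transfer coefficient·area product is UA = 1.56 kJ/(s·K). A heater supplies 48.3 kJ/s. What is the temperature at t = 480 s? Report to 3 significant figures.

51.1 °C

Lumped-capacitance energy balance: M c_p dT/dt = UA(T_amb − T) + Q̇.
dT/dt = (T_ss − T)/τ with T_ss = T_amb + Q̇/UA = 28.5 + 48.3/1.56 = 59.462 °C, τ = M c_p/UA = 309·3.52/1.56 = 697.23 s.
This is linear first-order; T(t) = T_ss + (T₀ − T_ss) e^(−t/τ).
T(480) = 59.462 + (-16.662)·0.50236 = 51.091 °C.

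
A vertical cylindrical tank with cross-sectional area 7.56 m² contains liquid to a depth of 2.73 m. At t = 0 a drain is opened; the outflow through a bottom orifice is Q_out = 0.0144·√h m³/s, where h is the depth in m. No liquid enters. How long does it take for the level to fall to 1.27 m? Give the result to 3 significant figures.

552 s

A dh/dt = −Q_out = −0.0144 √h.
∫ h^(−1/2) dh = −(0.0144/A) ∫ dt, giving 2√h = 2√h₀ − (0.0144/A) t.
t = 2A(√h₀ − √h)/0.0144 = 2·7.56·(√2.73 − √1.27)/0.0144
  = 15.120 × (1.6523 − 1.1269) / 0.0144 = 551.59 s.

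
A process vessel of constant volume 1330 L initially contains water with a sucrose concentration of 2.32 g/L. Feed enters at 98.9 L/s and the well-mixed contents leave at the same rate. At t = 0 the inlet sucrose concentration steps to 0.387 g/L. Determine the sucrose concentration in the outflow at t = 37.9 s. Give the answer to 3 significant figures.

Species balance on the tank: V dC/dt = Q(C_in − C).
So dC/dt = (C_in − C)/τ with τ = V/Q = 1330/98.9 = 13.448 s.
C approaches C_in exponentially: C(t) = C_in + (C₀ − C_in) e^(−t/τ).
C(37.9) = 0.387 + (2.32 − 0.387)·e^(−37.9/13.448) = 0.387 + (1.9330)·0.059709 = 0.50242 g/L.

0.502 g/L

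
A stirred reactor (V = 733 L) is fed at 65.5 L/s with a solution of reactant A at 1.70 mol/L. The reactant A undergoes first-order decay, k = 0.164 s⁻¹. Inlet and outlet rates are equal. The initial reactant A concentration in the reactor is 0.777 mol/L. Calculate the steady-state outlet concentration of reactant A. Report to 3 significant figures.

0.600 mol/L

Accumulation = in − out − consumed: V dC/dt = Q C_in − Q C − k V C.
At steady state: 0 = Q C_in − (Q + kV) C_ss, so C_ss = Q C_in/(Q + kV).
C_ss = 65.5·1.70/(65.5 + 0.164·733) = 111.35/185.71 = 0.59958 mol/L.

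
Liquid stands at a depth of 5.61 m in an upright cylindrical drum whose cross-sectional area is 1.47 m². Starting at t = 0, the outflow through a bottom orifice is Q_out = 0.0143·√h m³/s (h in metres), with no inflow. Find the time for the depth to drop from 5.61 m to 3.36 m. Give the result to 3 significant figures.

110 s

A dh/dt = −Q_out = −0.0143 √h.
This is separable: 2 d(√h)/dt = −0.0143/A, so √h = √h₀ − (0.0143/(2A)) t.
t = 2A(√h₀ − √h)/0.0143 = 2·1.47·(√5.61 − √3.36)/0.0143
  = 2.9400 × (2.3685 − 1.8330) / 0.0143 = 110.10 s.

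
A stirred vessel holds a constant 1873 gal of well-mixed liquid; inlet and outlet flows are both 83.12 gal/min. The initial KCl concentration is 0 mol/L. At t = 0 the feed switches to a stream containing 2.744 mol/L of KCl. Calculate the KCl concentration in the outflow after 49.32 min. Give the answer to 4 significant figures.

2.437 mol/L

Species balance on the tank: V dC/dt = Q(C_in − C).
Time constant τ = V/Q = 1873/83.12 = 22.5337 min.
Integrating: C(t) = C_in + (C₀ − C_in) e^(−t/τ).
C(49.32) = 2.744 + (0 − 2.744)·e^(−49.32/22.5337) = 2.744 + (-2.74400)·0.112060 = 2.43651 mol/L.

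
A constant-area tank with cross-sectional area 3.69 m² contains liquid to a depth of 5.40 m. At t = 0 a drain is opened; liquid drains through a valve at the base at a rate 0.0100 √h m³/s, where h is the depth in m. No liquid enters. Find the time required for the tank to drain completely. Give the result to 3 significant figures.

1710 s

A dh/dt = −Q_out = −0.0100 √h.
∫ h^(−1/2) dh = −(0.0100/A) ∫ dt, giving 2√h = 2√h₀ − (0.0100/A) t.
Tank is empty when √h = 0: t_empty = 2A√h₀/0.0100.
t_empty = 2·3.69·√5.40/0.0100 = 7.3800·2.3238/0.0100 = 1715.0 s.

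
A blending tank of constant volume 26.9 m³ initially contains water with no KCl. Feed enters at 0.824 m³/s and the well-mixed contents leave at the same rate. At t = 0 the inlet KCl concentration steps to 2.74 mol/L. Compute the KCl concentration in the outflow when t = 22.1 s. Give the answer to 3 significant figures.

1.35 mol/L

Mass balance on the solute (V constant): V dC/dt = Q(C_in − C).
Time constant τ = V/Q = 26.9/0.824 = 32.646 s.
C approaches C_in exponentially: C(t) = C_in + (C₀ − C_in) e^(−t/τ).
C(22.1) = 2.74 + (0 − 2.74)·e^(−22.1/32.646) = 2.74 + (-2.7400)·0.50816 = 1.3477 mol/L.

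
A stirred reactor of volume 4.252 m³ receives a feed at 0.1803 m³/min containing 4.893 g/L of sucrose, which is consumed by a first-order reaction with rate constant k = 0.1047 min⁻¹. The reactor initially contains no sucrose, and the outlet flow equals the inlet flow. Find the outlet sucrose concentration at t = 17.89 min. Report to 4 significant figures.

1.309 g/L

Species balance: V dC/dt = Q C_in − Q C − k V C.
This is linear with rate a = Q/V + k = 0.147104 min⁻¹.
C_ss = Q C_in/(Q + kV) = 1.41044 g/L; C(t) = C_ss + (C₀ − C_ss) e^(−a t).
C(17.89) = 1.41044 + (-1.41044)·e^(−0.147104·17.89) = 1.41044 + (-1.41044)·0.0719573 = 1.30895 g/L.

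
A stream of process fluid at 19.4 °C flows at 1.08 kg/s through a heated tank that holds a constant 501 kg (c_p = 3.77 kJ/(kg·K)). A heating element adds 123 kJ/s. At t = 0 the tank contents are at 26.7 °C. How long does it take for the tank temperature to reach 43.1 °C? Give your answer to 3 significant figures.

M c_p dT/dt = ṁ c_p (T_in − T) + Q̇.
τ = M/ṁ = 463.89 s; T_ss = T_in + Q̇/(ṁ c_p) = 49.609 °C.
T(t) = T_ss + (T₀ − T_ss) e^(−t/τ). Set T = 43.1:
e^(−t/τ) = (43.1 − 49.609)/(26.7 − 49.609) = 0.28413
t = −463.89 · ln(0.28413) = 583.72 s.

584 s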